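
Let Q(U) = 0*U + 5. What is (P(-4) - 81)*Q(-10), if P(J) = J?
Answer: -425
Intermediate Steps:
Q(U) = 5 (Q(U) = 0 + 5 = 5)
(P(-4) - 81)*Q(-10) = (-4 - 81)*5 = -85*5 = -425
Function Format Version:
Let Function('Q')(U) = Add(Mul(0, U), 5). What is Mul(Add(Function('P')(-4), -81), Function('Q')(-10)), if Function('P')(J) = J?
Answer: -425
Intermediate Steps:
Function('Q')(U) = 5 (Function('Q')(U) = Add(0, 5) = 5)
Mul(Add(Function('P')(-4), -81), Function('Q')(-10)) = Mul(Add(-4, -81), 5) = Mul(-85, 5) = -425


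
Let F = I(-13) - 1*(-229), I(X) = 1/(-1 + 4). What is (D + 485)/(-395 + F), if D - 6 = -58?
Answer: -1299/497 ≈ -2.6137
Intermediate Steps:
D = -52 (D = 6 - 58 = -52)
I(X) = ⅓ (I(X) = 1/3 = ⅓)
F = 688/3 (F = ⅓ - 1*(-229) = ⅓ + 229 = 688/3 ≈ 229.33)
(D + 485)/(-395 + F) = (-52 + 485)/(-395 + 688/3) = 433/(-497/3) = 433*(-3/497) = -1299/497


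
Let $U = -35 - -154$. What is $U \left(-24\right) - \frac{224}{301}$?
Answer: $- \frac{122840}{43} \approx -2856.7$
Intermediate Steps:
$U = 119$ ($U = -35 + 154 = 119$)
$U \left(-24\right) - \frac{224}{301} = 119 \left(-24\right) - \frac{224}{301} = -2856 - \frac{32}{43} = - \frac{122840}{43}$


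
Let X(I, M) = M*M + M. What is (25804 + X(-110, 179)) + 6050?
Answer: 64074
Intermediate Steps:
X(I, M) = M + M**2 (X(I, M) = M**2 + M = M + M**2)
(25804 + X(-110, 179)) + 6050 = (25804 + 179*(1 + 179)) + 6050 = (25804 + 179*180) + 6050 = (25804 + 32220) + 6050 = 58024 + 6050 = 64074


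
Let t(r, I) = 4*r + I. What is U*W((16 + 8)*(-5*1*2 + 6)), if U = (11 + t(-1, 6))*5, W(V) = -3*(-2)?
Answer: 390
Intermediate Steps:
t(r, I) = I + 4*r
W(V) = 6
U = 65 (U = (11 + (6 + 4*(-1)))*5 = (11 + (6 - 4))*5 = (11 + 2)*5 = 13*5 = 65)
U*W((16 + 8)*(-5*1*2 + 6)) = 65*6 = 390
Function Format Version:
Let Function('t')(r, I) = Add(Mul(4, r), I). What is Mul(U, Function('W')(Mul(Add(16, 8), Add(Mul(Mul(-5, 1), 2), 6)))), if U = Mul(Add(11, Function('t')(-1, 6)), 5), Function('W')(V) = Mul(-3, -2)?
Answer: 390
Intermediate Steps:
Function('t')(r, I) = Add(I, Mul(4, r))
Function('W')(V) = 6
U = 65 (U = Mul(Add(11, Add(6, Mul(4, -1))), 5) = Mul(Add(11, Add(6, -4)), 5) = Mul(Add(11, 2), 5) = Mul(13, 5) = 65)
Mul(U, Function('W')(Mul(Add(16, 8), Add(Mul(Mul(-5, 1), 2), 6)))) = Mul(65, 6) = 390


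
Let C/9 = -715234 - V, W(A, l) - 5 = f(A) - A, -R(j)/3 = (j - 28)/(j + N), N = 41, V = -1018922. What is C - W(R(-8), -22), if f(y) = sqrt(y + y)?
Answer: 30065093/11 - 6*sqrt(22)/11 ≈ 2.7332e+6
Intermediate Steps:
f(y) = sqrt(2)*sqrt(y) (f(y) = sqrt(2*y) = sqrt(2)*sqrt(y))
R(j) = -3*(-28 + j)/(41 + j) (R(j) = -3*(j - 28)/(j + 41) = -3*(-28 + j)/(41 + j))
W(A, l) = 5 - A + sqrt(2)*sqrt(A) (W(A, l) = 5 + (sqrt(2)*sqrt(A) - A) = 5 + (-A + sqrt(2)*sqrt(A)) = 5 - A + sqrt(2)*sqrt(A))
C = 2733192 (C = 9*(-715234 - 1*(-1018922)) = 9*(-715234 + 1018922) = 9*303688 = 2733192)
C - W(R(-8), -22) = 2733192 - (5 - 3*(28 - 1*(-8))/(41 - 8) + sqrt(2)*sqrt(3*(28 - 1*(-8))/(41 - 8))) = 2733192 - (5 - 3*(28 + 8)/33 + sqrt(2)*sqrt(3*(28 + 8)/33)) = 2733192 - (5 - 3*36/33 + sqrt(2)*sqrt(3*(1/33)*36)) = 2733192 - (5 - 1*36/11 + sqrt(2)*sqrt(36/11)) = 2733192 - (5 - 36/11 + sqrt(2)*(6*sqrt(11)/11)) = 2733192 - (5 - 36/11 + 6*sqrt(22)/11) = 2733192 - (19/11 + 6*sqrt(22)/11) = 2733192 + (-19/11 - 6*sqrt(22)/11) = 30065093/11 - 6*sqrt(22)/11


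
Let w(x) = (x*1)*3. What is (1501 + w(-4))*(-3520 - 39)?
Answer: -5299351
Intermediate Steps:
w(x) = 3*x (w(x) = x*3 = 3*x)
(1501 + w(-4))*(-3520 - 39) = (1501 + 3*(-4))*(-3520 - 39) = (1501 - 12)*(-3559) = 1489*(-3559) = -5299351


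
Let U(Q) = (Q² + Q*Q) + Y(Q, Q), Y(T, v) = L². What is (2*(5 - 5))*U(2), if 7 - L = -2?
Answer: 0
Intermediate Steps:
L = 9 (L = 7 - 1*(-2) = 7 + 2 = 9)
Y(T, v) = 81 (Y(T, v) = 9² = 81)
U(Q) = 81 + 2*Q² (U(Q) = (Q² + Q*Q) + 81 = (Q² + Q²) + 81 = 2*Q² + 81 = 81 + 2*Q²)
(2*(5 - 5))*U(2) = (2*(5 - 5))*(81 + 2*2²) = (2*0)*(81 + 2*4) = 0*(81 + 8) = 0*89 = 0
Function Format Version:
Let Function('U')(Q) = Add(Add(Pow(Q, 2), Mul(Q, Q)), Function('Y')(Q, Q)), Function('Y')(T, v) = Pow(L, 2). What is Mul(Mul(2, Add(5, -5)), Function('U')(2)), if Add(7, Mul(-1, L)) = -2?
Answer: 0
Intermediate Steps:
L = 9 (L = Add(7, Mul(-1, -2)) = Add(7, 2) = 9)
Function('Y')(T, v) = 81 (Function('Y')(T, v) = Pow(9, 2) = 81)
Function('U')(Q) = Add(81, Mul(2, Pow(Q, 2))) (Function('U')(Q) = Add(Add(Pow(Q, 2), Mul(Q, Q)), 81) = Add(Add(Pow(Q, 2), Pow(Q, 2)), 81) = Add(Mul(2, Pow(Q, 2)), 81) = Add(81, Mul(2, Pow(Q, 2))))
Mul(Mul(2, Add(5, -5)), Function('U')(2)) = Mul(Mul(2, Add(5, -5)), Add(81, Mul(2, Pow(2, 2)))) = Mul(Mul(2, 0), Add(81, Mul(2, 4))) = Mul(0, Add(81, 8)) = Mul(0, 89) = 0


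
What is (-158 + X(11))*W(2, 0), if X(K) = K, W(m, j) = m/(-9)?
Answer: 98/3 ≈ 32.667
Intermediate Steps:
W(m, j) = -m/9 (W(m, j) = m*(-⅑) = -m/9)
(-158 + X(11))*W(2, 0) = (-158 + 11)*(-⅑*2) = -147*(-2/9) = 98/3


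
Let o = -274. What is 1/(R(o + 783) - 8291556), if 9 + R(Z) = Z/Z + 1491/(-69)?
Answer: -23/190706469 ≈ -1.2060e-7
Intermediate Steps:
R(Z) = -681/23 (R(Z) = -9 + (Z/Z + 1491/(-69)) = -9 + (1 + 1491*(-1/69)) = -9 + (1 - 497/23) = -9 - 474/23 = -681/23)
1/(R(o + 783) - 8291556) = 1/(-681/23 - 8291556) = 1/(-190706469/23) = -23/190706469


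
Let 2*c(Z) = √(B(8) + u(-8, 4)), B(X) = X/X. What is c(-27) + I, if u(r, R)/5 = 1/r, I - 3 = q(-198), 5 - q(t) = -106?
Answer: 114 + √6/8 ≈ 114.31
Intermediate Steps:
B(X) = 1
q(t) = 111 (q(t) = 5 - 1*(-106) = 5 + 106 = 111)
I = 114 (I = 3 + 111 = 114)
u(r, R) = 5/r (u(r, R) = 5*(1/r) = 5/r)
c(Z) = √6/8 (c(Z) = √(1 + 5/(-8))/2 = √(1 + 5*(-⅛))/2 = √(1 - 5/8)/2 = √(3/8)/2 = (√6/4)/2 = √6/8)
c(-27) + I = √6/8 + 114 = 114 + √6/8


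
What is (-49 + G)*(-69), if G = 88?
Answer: -2691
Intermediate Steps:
(-49 + G)*(-69) = (-49 + 88)*(-69) = 39*(-69) = -2691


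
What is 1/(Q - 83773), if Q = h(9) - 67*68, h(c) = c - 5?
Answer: -1/88325 ≈ -1.1322e-5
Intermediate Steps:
h(c) = -5 + c
Q = -4552 (Q = (-5 + 9) - 67*68 = 4 - 4556 = -4552)
1/(Q - 83773) = 1/(-4552 - 83773) = 1/(-88325) = -1/88325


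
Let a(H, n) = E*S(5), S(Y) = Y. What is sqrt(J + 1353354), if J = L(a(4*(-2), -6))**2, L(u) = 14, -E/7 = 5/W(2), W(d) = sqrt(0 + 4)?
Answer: 5*sqrt(54142) ≈ 1163.4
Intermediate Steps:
W(d) = 2 (W(d) = sqrt(4) = 2)
E = -35/2 ≈ -17.500
a(H, n) = -175/2 (a(H, n) = -35/2*5 = -175/2)
J = 196 (J = 14**2 = 196)
sqrt(J + 1353354) = sqrt(196 + 1353354) = sqrt(1353550) = 5*sqrt(54142)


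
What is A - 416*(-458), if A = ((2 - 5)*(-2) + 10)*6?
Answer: 190624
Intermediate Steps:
A = 96 (A = (-3*(-2) + 10)*6 = (6 + 10)*6 = 16*6 = 96)
A - 416*(-458) = 96 - 416*(-458) = 96 + 190528 = 190624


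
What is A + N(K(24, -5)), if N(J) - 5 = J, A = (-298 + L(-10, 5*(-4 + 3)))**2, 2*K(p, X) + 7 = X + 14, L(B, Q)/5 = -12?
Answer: 128170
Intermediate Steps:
L(B, Q) = -60 (L(B, Q) = 5*(-12) = -60)
K(p, X) = 7/2 + X/2 (K(p, X) = -7/2 + (X + 14)/2 = -7/2 + (14 + X)/2 = -7/2 + (7 + X/2) = 7/2 + X/2)
A = 128164 (A = (-298 - 60)**2 = (-358)**2 = 128164)
N(J) = 5 + J
A + N(K(24, -5)) = 128164 + (5 + (7/2 + (1/2)*(-5))) = 128164 + (5 + (7/2 - 5/2)) = 128164 + (5 + 1) = 128164 + 6 = 128170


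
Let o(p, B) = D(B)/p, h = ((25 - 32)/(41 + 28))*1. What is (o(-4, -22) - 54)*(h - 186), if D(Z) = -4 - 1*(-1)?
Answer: 911711/92 ≈ 9909.9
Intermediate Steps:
D(Z) = -3 (D(Z) = -4 + 1 = -3)
h = -7/69 (h = -7/69*1 = -7/69 ≈ -0.10145)
o(p, B) = -3/p
(o(-4, -22) - 54)*(h - 186) = (-3/(-4) - 54)*(-7/69 - 186) = (-3*(-¼) - 54)*(-12841/69) = (¾ - 54)*(-12841/69) = -213/4*(-12841/69) = 911711/92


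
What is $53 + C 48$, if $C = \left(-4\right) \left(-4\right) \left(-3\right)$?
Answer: $-2251$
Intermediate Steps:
$C = -48$ ($C = 16 \left(-3\right) = -48$)
$53 + C 48 = 53 - 2304 = -2251$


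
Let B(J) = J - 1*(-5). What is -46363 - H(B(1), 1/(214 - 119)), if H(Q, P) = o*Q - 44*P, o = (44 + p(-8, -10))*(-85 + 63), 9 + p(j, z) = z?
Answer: -4090941/95 ≈ -43063.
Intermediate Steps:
B(J) = 5 + J (B(J) = J + 5 = 5 + J)
p(j, z) = -9 + z
o = -550 (o = (44 + (-9 - 10))*(-85 + 63) = (44 - 19)*(-22) = 25*(-22) = -550)
H(Q, P) = -550*Q - 44*P
-46363 - H(B(1), 1/(214 - 119)) = -46363 - (-550*(5 + 1) - 44/(214 - 119)) = -46363 - (-550*6 - 44/95) = -46363 - (-3300 - 44*1/95) = -46363 - (-3300 - 44/95) = -46363 - 1*(-313544/95) = -46363 + 313544/95 = -4090941/95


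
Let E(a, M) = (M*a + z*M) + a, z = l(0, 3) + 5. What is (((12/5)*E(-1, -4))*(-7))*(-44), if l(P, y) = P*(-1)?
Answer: -62832/5 ≈ -12566.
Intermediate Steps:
l(P, y) = -P
z = 5 (z = -1*0 + 5 = 0 + 5 = 5)
E(a, M) = a + 5*M + M*a (E(a, M) = (M*a + 5*M) + a = (5*M + M*a) + a = a + 5*M + M*a)
(((12/5)*E(-1, -4))*(-7))*(-44) = (((12/5)*(-1 + 5*(-4) - 4*(-1)))*(-7))*(-44) = (((12*(⅕))*(-1 - 20 + 4))*(-7))*(-44) = (((12/5)*(-17))*(-7))*(-44) = -204/5*(-7)*(-44) = (1428/5)*(-44) = -62832/5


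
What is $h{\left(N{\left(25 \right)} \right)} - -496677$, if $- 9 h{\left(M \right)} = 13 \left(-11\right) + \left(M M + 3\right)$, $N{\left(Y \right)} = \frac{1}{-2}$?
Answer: $\frac{17880931}{36} \approx 4.9669 \cdot 10^{5}$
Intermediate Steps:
$N{\left(Y \right)} = - \frac{1}{2}$
$h{\left(M \right)} = \frac{140}{9} - \frac{M^{2}}{9}$ ($h{\left(M \right)} = - \frac{13 \left(-11\right) + \left(M M + 3\right)}{9} = - \frac{-143 + \left(M^{2} + 3\right)}{9} = - \frac{-143 + \left(3 + M^{2}\right)}{9} = - \frac{-140 + M^{2}}{9} = \frac{140}{9} - \frac{M^{2}}{9}$)
$h{\left(N{\left(25 \right)} \right)} - -496677 = \left(\frac{140}{9} - \frac{\left(- \frac{1}{2}\right)^{2}}{9}\right) - -496677 = \left(\frac{140}{9} - \frac{1}{36}\right) + 496677 = \frac{559}{36} + 496677 = \frac{17880931}{36}$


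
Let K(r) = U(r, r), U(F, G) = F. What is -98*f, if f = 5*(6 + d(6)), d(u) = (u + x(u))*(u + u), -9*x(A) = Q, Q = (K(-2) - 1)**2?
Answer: -32340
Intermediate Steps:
K(r) = r
Q = 9 (Q = (-2 - 1)**2 = (-3)**2 = 9)
x(A) = -1 (x(A) = -1/9*9 = -1)
d(u) = 2*u*(-1 + u) (d(u) = (u - 1)*(u + u) = (-1 + u)*(2*u) = 2*u*(-1 + u))
f = 330 (f = 5*(6 + 2*6*(-1 + 6)) = 5*(6 + 2*6*5) = 5*(6 + 60) = 5*66 = 330)
-98*f = -98*330 = -32340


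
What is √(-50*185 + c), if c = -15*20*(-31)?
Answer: 5*√2 ≈ 7.0711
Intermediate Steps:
c = 9300 (c = -300*(-31) = 9300)
√(-50*185 + c) = √(-50*185 + 9300) = √(-9250 + 9300) = √50 = 5*√2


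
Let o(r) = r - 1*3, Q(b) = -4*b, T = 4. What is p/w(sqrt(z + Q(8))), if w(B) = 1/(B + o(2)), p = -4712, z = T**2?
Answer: 4712 - 18848*I ≈ 4712.0 - 18848.0*I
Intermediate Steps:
z = 16 (z = 4**2 = 16)
o(r) = -3 + r (o(r) = r - 3 = -3 + r)
w(B) = 1/(-1 + B) (w(B) = 1/(B + (-3 + 2)) = 1/(B - 1) = 1/(-1 + B))
p/w(sqrt(z + Q(8))) = -(-4712 + 4712*sqrt(16 - 4*8)) = -(-4712 + 4712*sqrt(16 - 32)) = -(-4712 + 18848*I) = -4712*(-1 + 4*I) = 4712 - 18848*I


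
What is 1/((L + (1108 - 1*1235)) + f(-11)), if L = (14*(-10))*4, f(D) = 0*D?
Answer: -1/687 ≈ -0.0014556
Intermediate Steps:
f(D) = 0
L = -560 (L = -140*4 = -560)
1/((L + (1108 - 1*1235)) + f(-11)) = 1/((-560 + (1108 - 1*1235)) + 0) = 1/((-560 + (1108 - 1235)) + 0) = 1/((-560 - 127) + 0) = 1/(-687 + 0) = 1/(-687) = -1/687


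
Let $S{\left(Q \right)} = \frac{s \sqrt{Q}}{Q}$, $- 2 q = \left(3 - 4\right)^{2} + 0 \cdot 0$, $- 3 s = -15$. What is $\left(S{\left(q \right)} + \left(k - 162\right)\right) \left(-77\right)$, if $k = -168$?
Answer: $25410 + 385 i \sqrt{2} \approx 25410.0 + 544.47 i$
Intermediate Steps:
$s = 5$ ($s = \left(- \frac{1}{3}\right) \left(-15\right) = 5$)
$q = - \frac{1}{2}$ ($q = - \frac{\left(3 - 4\right)^{2} + 0 \cdot 0}{2} = - \frac{\left(-1\right)^{2} + 0}{2} = - \frac{1 + 0}{2} = \left(- \frac{1}{2}\right) 1 = - \frac{1}{2} \approx -0.5$)
$S{\left(Q \right)} = \frac{5}{\sqrt{Q}}$ ($S{\left(Q \right)} = \frac{5 \sqrt{Q}}{Q} = \frac{5}{\sqrt{Q}}$)
$\left(S{\left(q \right)} + \left(k - 162\right)\right) \left(-77\right) = \left(\frac{5}{\frac{1}{2} i \sqrt{2}} - 330\right) \left(-77\right) = \left(5 \left(- i \sqrt{2}\right) - 330\right) \left(-77\right) = \left(- 5 i \sqrt{2} - 330\right) \left(-77\right) = \left(-330 - 5 i \sqrt{2}\right) \left(-77\right) = 25410 + 385 i \sqrt{2}$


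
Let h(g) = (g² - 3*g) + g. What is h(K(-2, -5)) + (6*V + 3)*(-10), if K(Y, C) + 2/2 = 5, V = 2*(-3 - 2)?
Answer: 578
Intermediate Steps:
V = -10 (V = 2*(-5) = -10)
K(Y, C) = 4 (K(Y, C) = -1 + 5 = 4)
h(g) = g² - 2*g
h(K(-2, -5)) + (6*V + 3)*(-10) = 4*(-2 + 4) + (6*(-10) + 3)*(-10) = 4*2 + (-60 + 3)*(-10) = 8 - 57*(-10) = 8 + 570 = 578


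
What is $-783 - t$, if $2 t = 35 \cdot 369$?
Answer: $- \frac{14481}{2} \approx -7240.5$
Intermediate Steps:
$t = \frac{12915}{2}$ ($t = \frac{35 \cdot 369}{2} = \frac{1}{2} \cdot 12915 = \frac{12915}{2} \approx 6457.5$)
$-783 - t = -783 - \frac{12915}{2} = - \frac{14481}{2}$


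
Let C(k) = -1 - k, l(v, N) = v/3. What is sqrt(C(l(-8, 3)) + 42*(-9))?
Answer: I*sqrt(3387)/3 ≈ 19.399*I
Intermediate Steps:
l(v, N) = v/3 (l(v, N) = v*(1/3) = v/3)
sqrt(C(l(-8, 3)) + 42*(-9)) = sqrt((-1 - (-8)/3) + 42*(-9)) = sqrt((-1 - 1*(-8/3)) - 378) = sqrt((-1 + 8/3) - 378) = sqrt(5/3 - 378) = sqrt(-1129/3) = I*sqrt(3387)/3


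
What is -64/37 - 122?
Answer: -4578/37 ≈ -123.73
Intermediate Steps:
-64/37 - 122 = -4578/37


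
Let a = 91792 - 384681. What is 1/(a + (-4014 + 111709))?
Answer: -1/185194 ≈ -5.3997e-6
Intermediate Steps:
a = -292889
1/(a + (-4014 + 111709)) = 1/(-292889 + (-4014 + 111709)) = 1/(-292889 + 107695) = 1/(-185194) = -1/185194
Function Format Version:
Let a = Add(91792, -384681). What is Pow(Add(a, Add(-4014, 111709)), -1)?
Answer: Rational(-1, 185194) ≈ -5.3997e-6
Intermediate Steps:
a = -292889
Pow(Add(a, Add(-4014, 111709)), -1) = Pow(Add(-292889, Add(-4014, 111709)), -1) = Pow(Add(-292889, 107695), -1) = Pow(-185194, -1) = Rational(-1, 185194)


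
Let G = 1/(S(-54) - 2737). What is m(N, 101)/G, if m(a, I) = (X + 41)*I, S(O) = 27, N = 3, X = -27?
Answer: -3831940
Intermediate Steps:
m(a, I) = 14*I (m(a, I) = (-27 + 41)*I = 14*I)
G = -1/2710 (G = 1/(27 - 2737) = 1/(-2710) = -1/2710 ≈ -0.00036900)
m(N, 101)/G = (14*101)/(-1/2710) = 1414*(-2710) = -3831940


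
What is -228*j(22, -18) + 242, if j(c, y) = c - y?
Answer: -8878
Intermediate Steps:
-228*j(22, -18) + 242 = -228*(22 - 1*(-18)) + 242 = -228*(22 + 18) + 242 = -228*40 + 242 = -9120 + 242 = -8878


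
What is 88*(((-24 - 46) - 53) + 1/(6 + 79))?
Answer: -919952/85 ≈ -10823.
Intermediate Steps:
88*(((-24 - 46) - 53) + 1/(6 + 79)) = 88*((-70 - 53) + 1/85) = 88*(-123 + 1/85) = 88*(-10454/85) = -919952/85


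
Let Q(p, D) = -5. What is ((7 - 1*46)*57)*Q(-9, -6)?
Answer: 11115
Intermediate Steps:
((7 - 1*46)*57)*Q(-9, -6) = ((7 - 1*46)*57)*(-5) = ((7 - 46)*57)*(-5) = -39*57*(-5) = -2223*(-5) = 11115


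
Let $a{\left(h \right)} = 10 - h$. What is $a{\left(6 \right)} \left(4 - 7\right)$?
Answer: $-12$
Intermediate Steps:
$a{\left(6 \right)} \left(4 - 7\right) = \left(10 - 6\right) \left(4 - 7\right) = 4 \left(-3\right) = -12$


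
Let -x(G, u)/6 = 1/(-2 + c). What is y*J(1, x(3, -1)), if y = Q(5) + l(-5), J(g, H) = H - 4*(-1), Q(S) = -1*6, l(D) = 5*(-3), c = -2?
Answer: -231/2 ≈ -115.50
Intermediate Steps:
x(G, u) = 3/2 (x(G, u) = -6/(-2 - 2) = -6/(-4) = -6*(-¼) = 3/2)
l(D) = -15
Q(S) = -6
J(g, H) = 4 + H (J(g, H) = H + 4 = 4 + H)
y = -21 (y = -6 - 15 = -21)
y*J(1, x(3, -1)) = -21*(4 + 3/2) = -21*11/2 = -231/2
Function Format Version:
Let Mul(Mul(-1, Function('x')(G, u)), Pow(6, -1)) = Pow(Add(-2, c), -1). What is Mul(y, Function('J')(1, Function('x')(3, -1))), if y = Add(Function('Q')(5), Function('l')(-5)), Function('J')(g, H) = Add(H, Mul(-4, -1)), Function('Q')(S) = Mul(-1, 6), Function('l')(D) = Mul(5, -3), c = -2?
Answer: Rational(-231, 2) ≈ -115.50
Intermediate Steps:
Function('x')(G, u) = Rational(3, 2) (Function('x')(G, u) = Mul(-6, Pow(Add(-2, -2), -1)) = Mul(-6, Pow(-4, -1)) = Mul(-6, Rational(-1, 4)) = Rational(3, 2))
Function('l')(D) = -15
Function('Q')(S) = -6
Function('J')(g, H) = Add(4, H) (Function('J')(g, H) = Add(H, 4) = Add(4, H))
y = -21 (y = Add(-6, -15) = -21)
Mul(y, Function('J')(1, Function('x')(3, -1))) = Mul(-21, Add(4, Rational(3, 2))) = Mul(-21, Rational(11, 2)) = Rational(-231, 2)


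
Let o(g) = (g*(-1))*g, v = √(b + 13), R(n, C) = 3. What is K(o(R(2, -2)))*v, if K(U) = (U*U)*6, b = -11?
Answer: 486*√2 ≈ 687.31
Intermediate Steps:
v = √2 (v = √(-11 + 13) = √2 ≈ 1.4142)
o(g) = -g² (o(g) = (-g)*g = -g²)
K(U) = 6*U² (K(U) = U²*6 = 6*U²)
K(o(R(2, -2)))*v = (6*(-1*3²)²)*√2 = (6*(-1*9)²)*√2 = (6*(-9)²)*√2 = (6*81)*√2 = 486*√2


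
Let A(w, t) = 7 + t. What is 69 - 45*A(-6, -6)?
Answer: 24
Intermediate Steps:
69 - 45*A(-6, -6) = 69 - 45*(7 - 6) = 69 - 45*1 = 69 - 45 = 24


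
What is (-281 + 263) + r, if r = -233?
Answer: -251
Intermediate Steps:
(-281 + 263) + r = (-281 + 263) - 233 = -18 - 233 = -251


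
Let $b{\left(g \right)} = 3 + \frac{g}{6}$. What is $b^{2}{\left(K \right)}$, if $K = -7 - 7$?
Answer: $\frac{4}{9} \approx 0.44444$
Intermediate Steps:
$K = -14$ ($K = -7 - 7 = -14$)
$b{\left(g \right)} = 3 + \frac{g}{6}$ ($b{\left(g \right)} = 3 + g \frac{1}{6} = 3 + \frac{g}{6}$)
$b^{2}{\left(K \right)} = \left(3 + \frac{1}{6} \left(-14\right)\right)^{2} = \left(3 - \frac{7}{3}\right)^{2} = \left(\frac{2}{3}\right)^{2} = \frac{4}{9}$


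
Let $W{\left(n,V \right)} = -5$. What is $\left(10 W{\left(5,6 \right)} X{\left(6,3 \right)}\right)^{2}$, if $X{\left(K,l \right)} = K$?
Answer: $90000$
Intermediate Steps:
$\left(10 W{\left(5,6 \right)} X{\left(6,3 \right)}\right)^{2} = \left(10 \left(-5\right) 6\right)^{2} = \left(\left(-50\right) 6\right)^{2} = \left(-300\right)^{2} = 90000$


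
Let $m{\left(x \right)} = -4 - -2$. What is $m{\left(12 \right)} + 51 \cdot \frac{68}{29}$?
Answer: $\frac{3410}{29} \approx 117.59$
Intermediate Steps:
$m{\left(x \right)} = -2$ ($m{\left(x \right)} = -4 + 2 = -2$)
$m{\left(12 \right)} + 51 \cdot \frac{68}{29} = -2 + 51 \cdot \frac{68}{29} = -2 + \frac{3468}{29} = \frac{3410}{29}$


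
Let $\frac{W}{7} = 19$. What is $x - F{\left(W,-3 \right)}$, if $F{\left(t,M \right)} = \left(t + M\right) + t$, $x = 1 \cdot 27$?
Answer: $-236$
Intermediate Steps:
$x = 27$
$W = 133$ ($W = 7 \cdot 19 = 133$)
$F{\left(t,M \right)} = M + 2 t$ ($F{\left(t,M \right)} = \left(M + t\right) + t = M + 2 t$)
$x - F{\left(W,-3 \right)} = 27 - \left(-3 + 2 \cdot 133\right) = 27 - \left(-3 + 266\right) = 27 - 263 = -236$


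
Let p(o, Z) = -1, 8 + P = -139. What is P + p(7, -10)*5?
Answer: -152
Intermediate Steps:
P = -147 (P = -8 - 139 = -147)
P + p(7, -10)*5 = -147 - 1*5 = -147 - 5 = -152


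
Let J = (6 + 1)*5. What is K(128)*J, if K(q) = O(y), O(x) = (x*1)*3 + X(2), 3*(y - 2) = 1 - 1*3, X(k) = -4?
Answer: 0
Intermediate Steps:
J = 35 (J = 7*5 = 35)
y = 4/3 (y = 2 + (1 - 1*3)/3 = 2 + (1 - 3)/3 = 2 + (1/3)*(-2) = 2 - 2/3 = 4/3 ≈ 1.3333)
O(x) = -4 + 3*x (O(x) = (x*1)*3 - 4 = x*3 - 4 = 3*x - 4 = -4 + 3*x)
K(q) = 0 (K(q) = -4 + 3*(4/3) = -4 + 4 = 0)
K(128)*J = 0*35 = 0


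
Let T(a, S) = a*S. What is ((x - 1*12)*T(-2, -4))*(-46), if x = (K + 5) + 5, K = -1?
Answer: 1104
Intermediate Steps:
T(a, S) = S*a
x = 9 (x = (-1 + 5) + 5 = 4 + 5 = 9)
((x - 1*12)*T(-2, -4))*(-46) = ((9 - 1*12)*(-4*(-2)))*(-46) = ((9 - 12)*8)*(-46) = -3*8*(-46) = -24*(-46) = 1104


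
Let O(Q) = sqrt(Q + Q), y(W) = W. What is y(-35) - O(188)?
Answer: -35 - 2*sqrt(94) ≈ -54.391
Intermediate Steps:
O(Q) = sqrt(2)*sqrt(Q) (O(Q) = sqrt(2*Q) = sqrt(2)*sqrt(Q))
y(-35) - O(188) = -35 - sqrt(2)*sqrt(188) = -35 - sqrt(2)*2*sqrt(47) = -35 - 2*sqrt(94)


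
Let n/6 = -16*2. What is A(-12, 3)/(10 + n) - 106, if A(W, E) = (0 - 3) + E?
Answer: -106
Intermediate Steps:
A(W, E) = -3 + E
n = -192 (n = 6*(-16*2) = 6*(-32) = -192)
A(-12, 3)/(10 + n) - 106 = (-3 + 3)/(10 - 192) - 106 = 0/(-182) - 106 = 0*(-1/182) - 106 = 0 - 106 = -106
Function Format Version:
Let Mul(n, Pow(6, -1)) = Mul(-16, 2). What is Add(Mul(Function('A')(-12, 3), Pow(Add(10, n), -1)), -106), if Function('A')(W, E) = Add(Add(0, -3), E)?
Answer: -106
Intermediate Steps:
Function('A')(W, E) = Add(-3, E)
n = -192 (n = Mul(6, Mul(-16, 2)) = Mul(6, -32) = -192)
Add(Mul(Function('A')(-12, 3), Pow(Add(10, n), -1)), -106) = Add(Mul(Add(-3, 3), Pow(Add(10, -192), -1)), -106) = Add(Mul(0, Pow(-182, -1)), -106) = Add(Mul(0, Rational(-1, 182)), -106) = Add(0, -106) = -106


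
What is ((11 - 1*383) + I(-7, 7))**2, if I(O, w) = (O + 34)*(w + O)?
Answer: 138384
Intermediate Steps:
I(O, w) = (34 + O)*(O + w)
((11 - 1*383) + I(-7, 7))**2 = ((11 - 1*383) + ((-7)**2 + 34*(-7) + 34*7 - 7*7))**2 = ((11 - 383) + (49 - 238 + 238 - 49))**2 = (-372 + 0)**2 = (-372)**2 = 138384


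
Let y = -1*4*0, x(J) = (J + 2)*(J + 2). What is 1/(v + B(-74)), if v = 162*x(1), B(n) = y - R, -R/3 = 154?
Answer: 1/1920 ≈ 0.00052083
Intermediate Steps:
x(J) = (2 + J)² (x(J) = (2 + J)*(2 + J) = (2 + J)²)
y = 0 (y = -4*0 = 0)
R = -462 (R = -3*154 = -462)
B(n) = 462 (B(n) = 0 - 1*(-462) = 0 + 462 = 462)
v = 1458 (v = 162*(2 + 1)² = 162*3² = 162*9 = 1458)
1/(v + B(-74)) = 1/(1458 + 462) = 1/1920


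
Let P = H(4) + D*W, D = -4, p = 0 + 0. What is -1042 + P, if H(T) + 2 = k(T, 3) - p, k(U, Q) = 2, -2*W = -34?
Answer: -1110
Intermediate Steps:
W = 17 (W = -½*(-34) = 17)
p = 0
H(T) = 0 (H(T) = -2 + (2 - 1*0) = -2 + (2 + 0) = -2 + 2 = 0)
P = -68 (P = 0 - 4*17 = 0 - 68 = -68)
-1042 + P = -1042 - 68 = -1110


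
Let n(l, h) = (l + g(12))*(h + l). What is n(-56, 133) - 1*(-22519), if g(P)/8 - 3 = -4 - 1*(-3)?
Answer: 19439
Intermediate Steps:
g(P) = 16 (g(P) = 24 + 8*(-4 - 1*(-3)) = 24 + 8*(-4 + 3) = 24 + 8*(-1) = 24 - 8 = 16)
n(l, h) = (16 + l)*(h + l) (n(l, h) = (l + 16)*(h + l) = (16 + l)*(h + l))
n(-56, 133) - 1*(-22519) = ((-56)**2 + 16*133 + 16*(-56) + 133*(-56)) - 1*(-22519) = (3136 + 2128 - 896 - 7448) + 22519 = -3080 + 22519 = 19439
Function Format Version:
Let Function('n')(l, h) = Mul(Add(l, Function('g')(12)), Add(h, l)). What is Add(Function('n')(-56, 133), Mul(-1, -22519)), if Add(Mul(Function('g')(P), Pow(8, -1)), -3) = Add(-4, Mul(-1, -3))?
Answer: 19439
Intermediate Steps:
Function('g')(P) = 16 (Function('g')(P) = Add(24, Mul(8, Add(-4, Mul(-1, -3)))) = Add(24, Mul(8, Add(-4, 3))) = Add(24, Mul(8, -1)) = Add(24, -8) = 16)
Function('n')(l, h) = Mul(Add(16, l), Add(h, l)) (Function('n')(l, h) = Mul(Add(l, 16), Add(h, l)) = Mul(Add(16, l), Add(h, l)))
Add(Function('n')(-56, 133), Mul(-1, -22519)) = Add(Add(Pow(-56, 2), Mul(16, 133), Mul(16, -56), Mul(133, -56)), Mul(-1, -22519)) = Add(Add(3136, 2128, -896, -7448), 22519) = Add(-3080, 22519) = 19439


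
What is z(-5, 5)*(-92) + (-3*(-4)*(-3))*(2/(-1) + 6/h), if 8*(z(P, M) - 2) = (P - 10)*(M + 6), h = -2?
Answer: 3787/2 ≈ 1893.5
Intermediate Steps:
z(P, M) = 2 + (-10 + P)*(6 + M)/8 (z(P, M) = 2 + ((P - 10)*(M + 6))/8 = 2 + ((-10 + P)*(6 + M))/8 = 2 + (-10 + P)*(6 + M)/8)
z(-5, 5)*(-92) + (-3*(-4)*(-3))*(2/(-1) + 6/h) = (-11/2 - 5/4*5 + (¾)*(-5) + (⅛)*5*(-5))*(-92) + (-3*(-4)*(-3))*(2/(-1) + 6/(-2)) = (-11/2 - 25/4 - 15/4 - 25/8)*(-92) + (12*(-3))*(2*(-1) + 6*(-½)) = -149/8*(-92) - 36*(-2 - 3) = 3427/2 - 36*(-5) = 3427/2 + 180 = 3787/2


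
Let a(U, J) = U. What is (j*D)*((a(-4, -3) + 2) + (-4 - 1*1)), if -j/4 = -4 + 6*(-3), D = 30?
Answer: -18480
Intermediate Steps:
j = 88 (j = -4*(-4 + 6*(-3)) = -4*(-4 - 18) = -4*(-22) = 88)
(j*D)*((a(-4, -3) + 2) + (-4 - 1*1)) = (88*30)*((-4 + 2) + (-4 - 1*1)) = 2640*(-2 + (-4 - 1)) = 2640*(-2 - 5) = 2640*(-7) = -18480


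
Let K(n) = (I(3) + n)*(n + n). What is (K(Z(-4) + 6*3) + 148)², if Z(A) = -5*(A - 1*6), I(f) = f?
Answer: 96118416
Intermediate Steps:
Z(A) = 30 - 5*A (Z(A) = -5*(A - 6) = -5*(-6 + A) = 30 - 5*A)
K(n) = 2*n*(3 + n) (K(n) = (3 + n)*(n + n) = (3 + n)*(2*n) = 2*n*(3 + n))
(K(Z(-4) + 6*3) + 148)² = (2*((30 - 5*(-4)) + 6*3)*(3 + ((30 - 5*(-4)) + 6*3)) + 148)² = (2*((30 + 20) + 18)*(3 + ((30 + 20) + 18)) + 148)² = (2*(50 + 18)*(3 + (50 + 18)) + 148)² = (2*68*(3 + 68) + 148)² = (2*68*71 + 148)² = (9656 + 148)² = 9804² = 96118416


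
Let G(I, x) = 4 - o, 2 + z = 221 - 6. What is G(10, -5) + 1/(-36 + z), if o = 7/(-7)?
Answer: 886/177 ≈ 5.0056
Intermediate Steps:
z = 213 (z = -2 + (221 - 6) = -2 + 215 = 213)
o = -1 (o = 7*(-1/7) = -1)
G(I, x) = 5 (G(I, x) = 4 - 1*(-1) = 4 + 1 = 5)
G(10, -5) + 1/(-36 + z) = 5 + 1/(-36 + 213) = 5 + 1/177 = 886/177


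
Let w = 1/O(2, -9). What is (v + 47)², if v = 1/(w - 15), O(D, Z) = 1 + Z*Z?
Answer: 3327097761/1510441 ≈ 2202.7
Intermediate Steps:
O(D, Z) = 1 + Z²
w = 1/82 (w = 1/(1 + (-9)²) = 1/(1 + 81) = 1/82 ≈ 0.012195)
v = -82/1229 (v = 1/(1/82 - 15) = 1/(-1229/82) = -82/1229 ≈ -0.066721)
(v + 47)² = (-82/1229 + 47)² = (57681/1229)² = 3327097761/1510441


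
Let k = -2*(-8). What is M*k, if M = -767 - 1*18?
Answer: -12560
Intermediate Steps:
M = -785 (M = -767 - 18 = -785)
k = 16
M*k = -785*16 = -12560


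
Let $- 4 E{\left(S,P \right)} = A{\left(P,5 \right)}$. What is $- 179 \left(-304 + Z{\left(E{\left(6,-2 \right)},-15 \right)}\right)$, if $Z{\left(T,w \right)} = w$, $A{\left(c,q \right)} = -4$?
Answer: $57101$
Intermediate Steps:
$E{\left(S,P \right)} = 1$ ($E{\left(S,P \right)} = \left(- \frac{1}{4}\right) \left(-4\right) = 1$)
$- 179 \left(-304 + Z{\left(E{\left(6,-2 \right)},-15 \right)}\right) = - 179 \left(-304 - 15\right) = \left(-179\right) \left(-319\right) = 57101$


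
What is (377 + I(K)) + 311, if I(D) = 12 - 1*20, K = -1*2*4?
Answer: 680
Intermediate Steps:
K = -8 (K = -2*4 = -8)
I(D) = -8 (I(D) = 12 - 20 = -8)
(377 + I(K)) + 311 = (377 - 8) + 311 = 369 + 311 = 680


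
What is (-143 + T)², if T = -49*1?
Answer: 36864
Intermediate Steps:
T = -49
(-143 + T)² = (-143 - 49)² = (-192)² = 36864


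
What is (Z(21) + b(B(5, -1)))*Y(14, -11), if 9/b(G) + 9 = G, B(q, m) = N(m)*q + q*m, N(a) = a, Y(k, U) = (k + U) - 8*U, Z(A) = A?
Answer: 35490/19 ≈ 1867.9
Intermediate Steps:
Y(k, U) = k - 7*U (Y(k, U) = (U + k) - 8*U = k - 7*U)
B(q, m) = 2*m*q (B(q, m) = m*q + q*m = m*q + m*q = 2*m*q)
b(G) = 9/(-9 + G)
(Z(21) + b(B(5, -1)))*Y(14, -11) = (21 + 9/(-9 + 2*(-1)*5))*(14 - 7*(-11)) = (21 + 9/(-9 - 10))*(14 + 77) = (21 + 9/(-19))*91 = (21 + 9*(-1/19))*91 = (21 - 9/19)*91 = (390/19)*91 = 35490/19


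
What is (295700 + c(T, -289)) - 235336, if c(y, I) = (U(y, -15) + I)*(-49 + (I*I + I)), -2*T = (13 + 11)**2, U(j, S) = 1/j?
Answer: -6906185807/288 ≈ -2.3980e+7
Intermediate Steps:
T = -288 (T = -(13 + 11)**2/2 = -1/2*24**2 = -1/2*576 = -288)
c(y, I) = (I + 1/y)*(-49 + I + I**2) (c(y, I) = (1/y + I)*(-49 + (I*I + I)) = (I + 1/y)*(-49 + (I**2 + I)) = (I + 1/y)*(-49 + (I + I**2)) = (I + 1/y)*(-49 + I + I**2))
(295700 + c(T, -289)) - 235336 = (295700 + (-49 - 289 + (-289)**2 - 289*(-288)*(-49 - 289 + (-289)**2))/(-288)) - 235336 = (295700 - (-49 - 289 + 83521 - 289*(-288)*(-49 - 289 + 83521))/288) - 235336 = (295700 - (-49 - 289 + 83521 - 289*(-288)*83183)/288) - 235336 = (295700 - (-49 - 289 + 83521 + 6923487456)/288) - 235336 = (295700 - 1/288*6923570639) - 235336 = (295700 - 6923570639/288) - 235336 = -6838409039/288 - 235336 = -6906185807/288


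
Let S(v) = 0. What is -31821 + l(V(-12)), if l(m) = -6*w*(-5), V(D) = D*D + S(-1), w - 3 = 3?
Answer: -31641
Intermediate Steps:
w = 6 (w = 3 + 3 = 6)
V(D) = D² (V(D) = D*D + 0 = D² + 0 = D²)
l(m) = 180 (l(m) = -6*6*(-5) = -36*(-5) = 180)
-31821 + l(V(-12)) = -31821 + 180 = -31641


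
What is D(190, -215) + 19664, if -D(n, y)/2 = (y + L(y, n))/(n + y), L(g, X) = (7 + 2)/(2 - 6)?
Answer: 982331/50 ≈ 19647.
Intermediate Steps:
L(g, X) = -9/4 (L(g, X) = 9/(-4) = 9*(-1/4) = -9/4)
D(n, y) = -2*(-9/4 + y)/(n + y) (D(n, y) = -2*(y - 9/4)/(n + y) = -2*(-9/4 + y)/(n + y))
D(190, -215) + 19664 = (9/2 - 2*(-215))/(190 - 215) + 19664 = (9/2 + 430)/(-25) + 19664 = -1/25*869/2 + 19664 = -869/50 + 19664 = 982331/50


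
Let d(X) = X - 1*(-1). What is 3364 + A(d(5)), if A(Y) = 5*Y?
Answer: 3394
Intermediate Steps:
d(X) = 1 + X (d(X) = X + 1 = 1 + X)
3364 + A(d(5)) = 3364 + 5*(1 + 5) = 3364 + 5*6 = 3364 + 30 = 3394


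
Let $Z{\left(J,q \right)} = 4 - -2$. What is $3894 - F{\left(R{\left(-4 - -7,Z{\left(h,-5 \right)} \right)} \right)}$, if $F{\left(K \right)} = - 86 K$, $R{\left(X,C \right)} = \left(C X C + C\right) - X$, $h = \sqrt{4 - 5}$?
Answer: $13440$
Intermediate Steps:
$h = i$ ($h = \sqrt{-1} = i \approx 1.0 i$)
$Z{\left(J,q \right)} = 6$ ($Z{\left(J,q \right)} = 4 + 2 = 6$)
$R{\left(X,C \right)} = C - X + X C^{2}$ ($R{\left(X,C \right)} = \left(X C^{2} + C\right) - X = \left(C + X C^{2}\right) - X = C - X + X C^{2}$)
$3894 - F{\left(R{\left(-4 - -7,Z{\left(h,-5 \right)} \right)} \right)} = 3894 - - 86 \left(6 - \left(-4 - -7\right) + \left(-4 - -7\right) 6^{2}\right) = 3894 - - 86 \left(6 - \left(-4 + 7\right) + \left(-4 + 7\right) 36\right) = 3894 - - 86 \left(6 - 3 + 3 \cdot 36\right) = 3894 - - 86 \left(6 - 3 + 108\right) = 3894 - \left(-86\right) 111 = 3894 - -9546 = 3894 + 9546 = 13440$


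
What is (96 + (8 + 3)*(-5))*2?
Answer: 82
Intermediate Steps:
(96 + (8 + 3)*(-5))*2 = (96 + 11*(-5))*2 = (96 - 55)*2 = 41*2 = 82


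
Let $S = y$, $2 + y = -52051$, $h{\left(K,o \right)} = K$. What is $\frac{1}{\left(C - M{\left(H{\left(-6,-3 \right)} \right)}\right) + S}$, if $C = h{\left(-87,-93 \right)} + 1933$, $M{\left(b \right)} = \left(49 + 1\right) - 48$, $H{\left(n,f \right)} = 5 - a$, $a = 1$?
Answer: $- \frac{1}{50209} \approx -1.9917 \cdot 10^{-5}$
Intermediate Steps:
$H{\left(n,f \right)} = 4$ ($H{\left(n,f \right)} = 5 - 1 = 4$)
$M{\left(b \right)} = 2$ ($M{\left(b \right)} = 50 - 48 = 2$)
$y = -52053$ ($y = -2 - 52051 = -52053$)
$S = -52053$
$C = 1846$ ($C = -87 + 1933 = 1846$)
$\frac{1}{\left(C - M{\left(H{\left(-6,-3 \right)} \right)}\right) + S} = \frac{1}{\left(1846 - 2\right) - 52053} = \frac{1}{1844 - 52053} = \frac{1}{-50209} = - \frac{1}{50209}$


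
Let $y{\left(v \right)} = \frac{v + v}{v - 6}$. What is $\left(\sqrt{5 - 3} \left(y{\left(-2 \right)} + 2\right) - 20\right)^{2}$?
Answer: $\frac{825}{2} - 100 \sqrt{2} \approx 271.08$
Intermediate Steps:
$y{\left(v \right)} = \frac{2 v}{-6 + v}$ ($y{\left(v \right)} = \frac{2 v}{v - 6} = \frac{2 v}{-6 + v}$)
$\left(\sqrt{5 - 3} \left(y{\left(-2 \right)} + 2\right) - 20\right)^{2} = \left(\sqrt{5 - 3} \left(2 \left(-2\right) \frac{1}{-6 - 2} + 2\right) - 20\right)^{2} = \left(\sqrt{2} \left(2 \left(-2\right) \frac{1}{-8} + 2\right) - 20\right)^{2} = \left(\sqrt{2} \left(2 \left(-2\right) \left(- \frac{1}{8}\right) + 2\right) - 20\right)^{2} = \left(\sqrt{2} \left(\frac{1}{2} + 2\right) - 20\right)^{2} = \left(\sqrt{2} \cdot \frac{5}{2} - 20\right)^{2} = \left(\frac{5 \sqrt{2}}{2} - 20\right)^{2} = \left(-20 + \frac{5 \sqrt{2}}{2}\right)^{2}$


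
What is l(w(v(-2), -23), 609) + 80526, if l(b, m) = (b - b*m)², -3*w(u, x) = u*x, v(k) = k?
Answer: 782933758/9 ≈ 8.6993e+7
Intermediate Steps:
w(u, x) = -u*x/3
l(b, m) = (b - b*m)²
l(w(v(-2), -23), 609) + 80526 = (-⅓*(-2)*(-23))²*(-1 + 609)² + 80526 = (-46/3)²*608² + 80526 = (2116/9)*369664 + 80526 = 782209024/9 + 80526 = 782933758/9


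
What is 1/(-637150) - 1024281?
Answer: -652620639151/637150 ≈ -1.0243e+6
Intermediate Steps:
1/(-637150) - 1024281 = -1/637150 - 1024281 = -652620639151/637150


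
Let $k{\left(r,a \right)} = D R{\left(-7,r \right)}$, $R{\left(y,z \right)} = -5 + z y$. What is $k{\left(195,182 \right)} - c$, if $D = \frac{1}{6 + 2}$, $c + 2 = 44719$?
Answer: $- \frac{179553}{4} \approx -44888.0$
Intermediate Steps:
$c = 44717$ ($c = -2 + 44719 = 44717$)
$R{\left(y,z \right)} = -5 + y z$
$D = \frac{1}{8} \approx 0.125$
$k{\left(r,a \right)} = - \frac{5}{8} - \frac{7 r}{8}$ ($k{\left(r,a \right)} = \frac{-5 - 7 r}{8} = - \frac{5}{8} - \frac{7 r}{8}$)
$k{\left(195,182 \right)} - c = \left(- \frac{5}{8} - \frac{1365}{8}\right) - 44717 = - \frac{685}{4} - 44717 = - \frac{179553}{4}$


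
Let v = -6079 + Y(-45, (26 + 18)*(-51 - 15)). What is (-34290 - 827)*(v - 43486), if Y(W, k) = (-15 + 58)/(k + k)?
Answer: 10109255911871/5808 ≈ 1.7406e+9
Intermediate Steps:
Y(W, k) = 43/(2*k) (Y(W, k) = 43/((2*k)) = 43*(1/(2*k)) = 43/(2*k))
v = -35306875/5808 (v = -6079 + 43/(2*(((26 + 18)*(-51 - 15)))) = -6079 + 43/(2*((44*(-66)))) = -6079 + (43/2)/(-2904) = -6079 + (43/2)*(-1/2904) = -6079 - 43/5808 = -35306875/5808 ≈ -6079.0)
(-34290 - 827)*(v - 43486) = (-34290 - 827)*(-35306875/5808 - 43486) = -35117*(-287873563/5808) = 10109255911871/5808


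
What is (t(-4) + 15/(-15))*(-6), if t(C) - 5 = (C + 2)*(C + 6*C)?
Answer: -360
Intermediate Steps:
t(C) = 5 + 7*C*(2 + C) (t(C) = 5 + (C + 2)*(C + 6*C) = 5 + (2 + C)*(7*C) = 5 + 7*C*(2 + C))
(t(-4) + 15/(-15))*(-6) = ((5 + 7*(-4)**2 + 14*(-4)) + 15/(-15))*(-6) = ((5 + 7*16 - 56) + 15*(-1/15))*(-6) = ((5 + 112 - 56) - 1)*(-6) = (61 - 1)*(-6) = 60*(-6) = -360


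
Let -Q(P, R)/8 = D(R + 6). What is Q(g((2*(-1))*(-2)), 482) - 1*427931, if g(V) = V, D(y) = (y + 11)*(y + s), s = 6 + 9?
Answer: -2435907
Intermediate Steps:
s = 15
D(y) = (11 + y)*(15 + y) (D(y) = (y + 11)*(y + 15) = (11 + y)*(15 + y))
Q(P, R) = -2568 - 208*R - 8*(6 + R)² (Q(P, R) = -8*(165 + (R + 6)² + 26*(R + 6)) = -8*(165 + (6 + R)² + 26*(6 + R)) = -8*(165 + (6 + R)² + (156 + 26*R)) = -8*(321 + (6 + R)² + 26*R) = -2568 - 208*R - 8*(6 + R)²)
Q(g((2*(-1))*(-2)), 482) - 1*427931 = (-2856 - 304*482 - 8*482²) - 1*427931 = (-2856 - 146528 - 8*232324) - 427931 = (-2856 - 146528 - 1858592) - 427931 = -2007976 - 427931 = -2435907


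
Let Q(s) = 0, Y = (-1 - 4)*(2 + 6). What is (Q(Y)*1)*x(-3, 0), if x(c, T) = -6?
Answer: 0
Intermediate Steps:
Y = -40 (Y = -5*8 = -40)
(Q(Y)*1)*x(-3, 0) = (0*1)*(-6) = 0*(-6) = 0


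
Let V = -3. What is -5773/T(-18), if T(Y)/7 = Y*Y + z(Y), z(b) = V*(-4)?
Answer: -5773/2352 ≈ -2.4545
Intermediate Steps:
z(b) = 12 (z(b) = -3*(-4) = 12)
T(Y) = 84 + 7*Y² (T(Y) = 7*(Y*Y + 12) = 7*(Y² + 12) = 7*(12 + Y²) = 84 + 7*Y²)
-5773/T(-18) = -5773/(84 + 7*(-18)²) = -5773/(84 + 7*324) = -5773/(84 + 2268) = -5773/2352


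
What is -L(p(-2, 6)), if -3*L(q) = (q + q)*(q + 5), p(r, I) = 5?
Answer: 100/3 ≈ 33.333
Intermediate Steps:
L(q) = -2*q*(5 + q)/3 (L(q) = -(q + q)*(q + 5)/3 = -2*q*(5 + q)/3)
-L(p(-2, 6)) = -(-2)*5*(5 + 5)/3 = -(-2)*5*10/3 = -1*(-100/3) = 100/3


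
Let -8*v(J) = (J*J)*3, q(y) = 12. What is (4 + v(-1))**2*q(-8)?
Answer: 2523/16 ≈ 157.69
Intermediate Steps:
v(J) = -3*J**2/8 (v(J) = -J*J*3/8 = -J**2*3/8 = -3*J**2/8)
(4 + v(-1))**2*q(-8) = (4 - 3/8*(-1)**2)**2*12 = (4 - 3/8*1)**2*12 = (4 - 3/8)**2*12 = (29/8)**2*12 = (841/64)*12 = 2523/16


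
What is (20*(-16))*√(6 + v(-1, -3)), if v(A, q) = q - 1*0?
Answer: -320*√3 ≈ -554.26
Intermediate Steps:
v(A, q) = q (v(A, q) = q + 0 = q)
(20*(-16))*√(6 + v(-1, -3)) = (20*(-16))*√(6 - 3) = -320*√3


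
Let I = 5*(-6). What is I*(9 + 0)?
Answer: -270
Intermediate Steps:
I = -30
I*(9 + 0) = -30*(9 + 0) = -30*9 = -270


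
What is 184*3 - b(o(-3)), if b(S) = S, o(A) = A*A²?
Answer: 579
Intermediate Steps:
o(A) = A³
184*3 - b(o(-3)) = 184*3 - 1*(-3)³ = 552 - 1*(-27) = 552 + 27 = 579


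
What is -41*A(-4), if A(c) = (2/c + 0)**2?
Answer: -41/4 ≈ -10.250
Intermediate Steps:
A(c) = 4/c**2 (A(c) = (2/c)**2 = 4/c**2)
-41*A(-4) = -164/(-4)**2 = -164/16 = -41*1/4 = -41/4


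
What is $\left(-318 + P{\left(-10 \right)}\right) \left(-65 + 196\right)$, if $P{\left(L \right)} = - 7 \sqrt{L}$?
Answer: $-41658 - 917 i \sqrt{10} \approx -41658.0 - 2899.8 i$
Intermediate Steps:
$\left(-318 + P{\left(-10 \right)}\right) \left(-65 + 196\right) = \left(-318 - 7 \sqrt{-10}\right) \left(-65 + 196\right) = \left(-318 - 7 i \sqrt{10}\right) 131 = -41658 - 917 i \sqrt{10}$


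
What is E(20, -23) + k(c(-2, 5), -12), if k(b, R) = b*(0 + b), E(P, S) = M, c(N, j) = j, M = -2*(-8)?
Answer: 41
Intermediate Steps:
M = 16
E(P, S) = 16
k(b, R) = b² (k(b, R) = b*b = b²)
E(20, -23) + k(c(-2, 5), -12) = 16 + 5² = 16 + 25 = 41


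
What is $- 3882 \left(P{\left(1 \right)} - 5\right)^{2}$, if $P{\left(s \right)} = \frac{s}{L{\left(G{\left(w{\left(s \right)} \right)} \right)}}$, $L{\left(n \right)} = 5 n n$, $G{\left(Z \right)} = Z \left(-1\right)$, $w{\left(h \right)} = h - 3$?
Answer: $- \frac{19023741}{200} \approx -95119.0$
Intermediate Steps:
$w{\left(h \right)} = -3 + h$ ($w{\left(h \right)} = h - 3 = -3 + h$)
$G{\left(Z \right)} = - Z$
$L{\left(n \right)} = 5 n^{2}$
$P{\left(s \right)} = \frac{s}{5 \left(3 - s\right)^{2}}$ ($P{\left(s \right)} = \frac{s}{5 \left(- (-3 + s)\right)^{2}} = \frac{s}{5 \left(3 - s\right)^{2}}$)
$- 3882 \left(P{\left(1 \right)} - 5\right)^{2} = - 3882 \left(\frac{1}{5} \cdot 1 \frac{1}{\left(-3 + 1\right)^{2}} - 5\right)^{2} = - 3882 \left(\frac{1}{5} \cdot 1 \cdot \frac{1}{4} - 5\right)^{2} = - 3882 \left(\frac{1}{20} - 5\right)^{2} = - 3882 \left(- \frac{99}{20}\right)^{2} = \left(-3882\right) \frac{9801}{400} = - \frac{19023741}{200}$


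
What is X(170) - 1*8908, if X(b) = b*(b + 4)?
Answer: 20672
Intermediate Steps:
X(b) = b*(4 + b)
X(170) - 1*8908 = 170*(4 + 170) - 1*8908 = 170*174 - 8908 = 29580 - 8908 = 20672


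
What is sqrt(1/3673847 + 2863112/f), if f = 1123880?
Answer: 2*sqrt(169652589449198401896765)/516120395795 ≈ 1.5961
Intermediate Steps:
sqrt(1/3673847 + 2863112/f) = sqrt(1/3673847 + 2863112/1123880) = sqrt(1/3673847 + 2863112*(1/1123880)) = sqrt(1/3673847 + 357889/140485) = sqrt(1314829569468/516120395795) = 2*sqrt(169652589449198401896765)/516120395795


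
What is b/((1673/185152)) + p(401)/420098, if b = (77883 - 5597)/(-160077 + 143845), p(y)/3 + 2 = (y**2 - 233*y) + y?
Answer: -100304065903345/203718543238 ≈ -492.37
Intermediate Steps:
p(y) = -6 - 696*y + 3*y**2 (p(y) = -6 + 3*((y**2 - 233*y) + y) = -6 + 3*(y**2 - 232*y) = -6 + (-696*y + 3*y**2) = -6 - 696*y + 3*y**2)
b = -36143/8116 (b = 72286/(-16232) = 72286*(-1/16232) = -36143/8116 ≈ -4.4533)
b/((1673/185152)) + p(401)/420098 = -36143/(8116*(1673/185152)) + (-6 - 696*401 + 3*401**2)/420098 = -36143/(8116*(1673*(1/185152))) + (-6 - 279096 + 3*160801)*(1/420098) = -36143/(8116*1673/185152) + (-6 - 279096 + 482403)*(1/420098) = -36143/8116*185152/1673 + 203301*(1/420098) = -1672987184/3394517 + 29043/60014 = -100304065903345/203718543238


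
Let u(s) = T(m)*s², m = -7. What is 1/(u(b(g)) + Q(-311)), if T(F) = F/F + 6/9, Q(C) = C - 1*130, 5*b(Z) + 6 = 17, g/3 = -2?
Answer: -15/6494 ≈ -0.0023098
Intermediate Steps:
g = -6 (g = 3*(-2) = -6)
b(Z) = 11/5 (b(Z) = -6/5 + (⅕)*17 = -6/5 + 17/5 = 11/5)
Q(C) = -130 + C (Q(C) = C - 130 = -130 + C)
T(F) = 5/3 (T(F) = 1 + 6*(⅑) = 1 + ⅔ = 5/3)
u(s) = 5*s²/3
1/(u(b(g)) + Q(-311)) = 1/(5*(11/5)²/3 + (-130 - 311)) = 1/((5/3)*(121/25) - 441) = 1/(121/15 - 441) = 1/(-6494/15) = -15/6494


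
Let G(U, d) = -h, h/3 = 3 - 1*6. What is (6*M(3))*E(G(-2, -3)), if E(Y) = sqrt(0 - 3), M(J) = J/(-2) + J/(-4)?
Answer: -27*I*sqrt(3)/2 ≈ -23.383*I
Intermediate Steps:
h = -9 (h = 3*(3 - 1*6) = 3*(3 - 6) = 3*(-3) = -9)
G(U, d) = 9 (G(U, d) = -1*(-9) = 9)
M(J) = -3*J/4 (M(J) = J*(-1/2) + J*(-1/4) = -J/2 - J/4 = -3*J/4)
E(Y) = I*sqrt(3) (E(Y) = sqrt(-3) = I*sqrt(3))
(6*M(3))*E(G(-2, -3)) = (6*(-3/4*3))*(I*sqrt(3)) = (6*(-9/4))*(I*sqrt(3)) = -27*I*sqrt(3)/2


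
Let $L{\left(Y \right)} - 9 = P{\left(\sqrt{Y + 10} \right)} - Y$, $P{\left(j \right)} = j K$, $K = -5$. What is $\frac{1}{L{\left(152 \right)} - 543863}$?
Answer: $- \frac{272003}{147971261993} + \frac{45 \sqrt{2}}{295942523986} \approx -1.838 \cdot 10^{-6}$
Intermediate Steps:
$P{\left(j \right)} = - 5 j$ ($P{\left(j \right)} = j \left(-5\right) = - 5 j$)
$L{\left(Y \right)} = 9 - Y - 5 \sqrt{10 + Y}$ ($L{\left(Y \right)} = 9 - \left(Y + 5 \sqrt{Y + 10}\right) = 9 - \left(Y + 5 \sqrt{10 + Y}\right) = 9 - Y - 5 \sqrt{10 + Y}$)
$\frac{1}{L{\left(152 \right)} - 543863} = \frac{1}{\left(9 - 152 - 5 \sqrt{10 + 152}\right) - 543863} = \frac{1}{\left(9 - 152 - 5 \sqrt{162}\right) - 543863} = \frac{1}{\left(9 - 152 - 5 \cdot 9 \sqrt{2}\right) - 543863} = \frac{1}{\left(9 - 152 - 45 \sqrt{2}\right) - 543863} = \frac{1}{\left(-143 - 45 \sqrt{2}\right) - 543863} = \frac{1}{-544006 - 45 \sqrt{2}}$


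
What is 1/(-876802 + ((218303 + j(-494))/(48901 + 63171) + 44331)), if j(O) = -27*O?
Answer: -112072/93296458271 ≈ -1.2012e-6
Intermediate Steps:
1/(-876802 + ((218303 + j(-494))/(48901 + 63171) + 44331)) = 1/(-876802 + ((218303 - 27*(-494))/(48901 + 63171) + 44331)) = 1/(-876802 + ((218303 + 13338)/112072 + 44331)) = 1/(-876802 + (231641*(1/112072) + 44331)) = 1/(-876802 + (231641/112072 + 44331)) = 1/(-876802 + 4968495473/112072) = 1/(-93296458271/112072) = -112072/93296458271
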